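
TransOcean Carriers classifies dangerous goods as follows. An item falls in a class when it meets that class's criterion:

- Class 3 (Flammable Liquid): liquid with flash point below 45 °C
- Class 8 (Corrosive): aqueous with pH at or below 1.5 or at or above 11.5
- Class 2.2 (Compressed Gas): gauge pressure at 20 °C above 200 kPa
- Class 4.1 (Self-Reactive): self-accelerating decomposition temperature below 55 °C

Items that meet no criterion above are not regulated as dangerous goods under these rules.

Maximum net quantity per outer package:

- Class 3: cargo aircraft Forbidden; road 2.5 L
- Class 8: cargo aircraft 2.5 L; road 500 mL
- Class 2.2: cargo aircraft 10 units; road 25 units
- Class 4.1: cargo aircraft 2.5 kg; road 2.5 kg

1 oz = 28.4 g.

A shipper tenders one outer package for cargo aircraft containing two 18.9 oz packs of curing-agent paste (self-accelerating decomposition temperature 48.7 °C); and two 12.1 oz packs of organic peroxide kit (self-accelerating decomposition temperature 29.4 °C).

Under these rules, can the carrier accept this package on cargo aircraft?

With self-accelerating decomposition temperature 48.7 °C (< 55 °C), the curing-agent paste falls in Class 4.1.
Self-accelerating decomposition temperature 29.4 °C meets the Class 4.1 criterion (Self-Reactive), so the organic peroxide kit is Class 4.1.
Total Class 4.1: (two 18.9 oz packs = 1073.52 g) + (two 12.1 oz packs = 687.28 g) = 1760.8 g.
1760.8 g ≤ 2.5 kg (cargo aircraft limit, Class 4.1) — within limit.

Yes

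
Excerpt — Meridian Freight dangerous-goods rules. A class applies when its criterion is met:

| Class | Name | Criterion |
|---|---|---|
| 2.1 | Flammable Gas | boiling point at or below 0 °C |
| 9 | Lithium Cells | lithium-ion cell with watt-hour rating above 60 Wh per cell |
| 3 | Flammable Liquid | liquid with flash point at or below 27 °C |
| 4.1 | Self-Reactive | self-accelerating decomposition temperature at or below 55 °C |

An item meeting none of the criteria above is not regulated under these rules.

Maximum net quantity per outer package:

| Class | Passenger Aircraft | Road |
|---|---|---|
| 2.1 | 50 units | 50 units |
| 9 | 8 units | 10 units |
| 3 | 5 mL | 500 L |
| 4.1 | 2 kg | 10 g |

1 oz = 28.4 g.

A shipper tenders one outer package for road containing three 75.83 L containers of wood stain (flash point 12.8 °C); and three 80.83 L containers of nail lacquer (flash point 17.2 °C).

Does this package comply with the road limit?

Yes

The wood stain has flash point 12.8 °C, which is ≤ 27 °C, so it is Class 3 (Flammable Liquid).
The nail lacquer has flash point 17.2 °C, which is ≤ 27 °C, so it is Class 3 (Flammable Liquid).
Class 3 net quantity: (three 75.83 L containers = 227.49 L) + (three 80.83 L containers = 242.49 L) = 469.98 L.
469.98 L is within the road limit of 500 L for Class 3.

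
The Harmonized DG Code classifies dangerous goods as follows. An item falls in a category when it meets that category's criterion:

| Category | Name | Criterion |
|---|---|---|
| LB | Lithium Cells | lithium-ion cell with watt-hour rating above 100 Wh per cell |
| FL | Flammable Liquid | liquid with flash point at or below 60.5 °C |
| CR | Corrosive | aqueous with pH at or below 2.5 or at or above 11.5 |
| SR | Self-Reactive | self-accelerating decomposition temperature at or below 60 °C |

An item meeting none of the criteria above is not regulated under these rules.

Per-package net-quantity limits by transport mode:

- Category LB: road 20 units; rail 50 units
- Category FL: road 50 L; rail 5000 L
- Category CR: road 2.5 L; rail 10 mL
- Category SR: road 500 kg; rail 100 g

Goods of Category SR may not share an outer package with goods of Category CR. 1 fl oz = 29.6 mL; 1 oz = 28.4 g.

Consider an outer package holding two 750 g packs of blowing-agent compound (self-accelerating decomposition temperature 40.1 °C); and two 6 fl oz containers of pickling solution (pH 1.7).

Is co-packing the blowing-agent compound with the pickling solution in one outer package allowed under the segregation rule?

No

The blowing-agent compound has self-accelerating decomposition temperature 40.1 °C, which is ≤ 60 °C, so it is Category SR (Self-Reactive).
With pH 1.7 (≤ 2.5), the pickling solution falls in Category CR.
Category SR and Category CR may not share an outer package.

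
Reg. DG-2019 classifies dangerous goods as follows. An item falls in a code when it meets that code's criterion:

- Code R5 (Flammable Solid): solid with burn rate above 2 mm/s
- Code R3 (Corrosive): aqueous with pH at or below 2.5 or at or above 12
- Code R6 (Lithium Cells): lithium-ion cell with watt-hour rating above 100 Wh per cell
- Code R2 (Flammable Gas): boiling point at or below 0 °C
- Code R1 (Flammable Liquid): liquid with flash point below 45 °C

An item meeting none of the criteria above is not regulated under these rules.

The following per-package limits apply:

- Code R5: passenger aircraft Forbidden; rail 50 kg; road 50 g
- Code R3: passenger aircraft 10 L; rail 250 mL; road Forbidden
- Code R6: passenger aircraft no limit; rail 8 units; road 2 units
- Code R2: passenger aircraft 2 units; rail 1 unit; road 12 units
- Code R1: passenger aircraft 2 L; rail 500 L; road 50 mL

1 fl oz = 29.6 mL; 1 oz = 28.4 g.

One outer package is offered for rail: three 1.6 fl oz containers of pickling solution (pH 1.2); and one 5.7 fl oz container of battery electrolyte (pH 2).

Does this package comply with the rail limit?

pH 1.2 meets the Code R3 criterion (Corrosive), so the pickling solution is Code R3.
The battery electrolyte has pH 2, which is ≤ 2.5, so it is Code R3 (Corrosive).
Code R3 net quantity: (three 1.6 fl oz containers = 142.08 mL) + (one 5.7 fl oz container = 168.72 mL) = 310.8 mL.
310.8 mL > 250 mL (rail limit, Code R3) — over the limit.

No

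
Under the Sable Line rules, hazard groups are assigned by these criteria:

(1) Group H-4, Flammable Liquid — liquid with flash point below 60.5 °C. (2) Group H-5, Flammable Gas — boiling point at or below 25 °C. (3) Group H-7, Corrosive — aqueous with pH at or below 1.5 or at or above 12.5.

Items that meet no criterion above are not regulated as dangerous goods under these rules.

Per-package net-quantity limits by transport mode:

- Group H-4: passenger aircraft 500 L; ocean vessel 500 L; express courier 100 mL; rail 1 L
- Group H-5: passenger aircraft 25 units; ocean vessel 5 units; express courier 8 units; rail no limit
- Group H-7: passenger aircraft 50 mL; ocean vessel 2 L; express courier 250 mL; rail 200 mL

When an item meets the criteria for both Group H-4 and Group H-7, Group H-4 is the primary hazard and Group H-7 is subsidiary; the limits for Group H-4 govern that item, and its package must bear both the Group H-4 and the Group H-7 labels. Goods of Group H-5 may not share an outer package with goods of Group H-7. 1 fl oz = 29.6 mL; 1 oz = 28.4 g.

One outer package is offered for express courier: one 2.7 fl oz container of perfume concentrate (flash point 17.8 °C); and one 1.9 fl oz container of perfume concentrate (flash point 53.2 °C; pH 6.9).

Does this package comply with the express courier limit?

Perfume concentrate: flash point 17.8 °C < 60.5 °C → Group H-4 (Flammable Liquid).
The perfume concentrate has flash point 53.2 °C, which is < 60.5 °C, so it is Group H-4 (Flammable Liquid).
Group H-4 net quantity: (one 2.7 fl oz container = 79.92 mL) + (one 1.9 fl oz container = 56.24 mL) = 136.16 mL.
136.16 mL exceeds the express courier limit of 100 mL for Group H-4.

No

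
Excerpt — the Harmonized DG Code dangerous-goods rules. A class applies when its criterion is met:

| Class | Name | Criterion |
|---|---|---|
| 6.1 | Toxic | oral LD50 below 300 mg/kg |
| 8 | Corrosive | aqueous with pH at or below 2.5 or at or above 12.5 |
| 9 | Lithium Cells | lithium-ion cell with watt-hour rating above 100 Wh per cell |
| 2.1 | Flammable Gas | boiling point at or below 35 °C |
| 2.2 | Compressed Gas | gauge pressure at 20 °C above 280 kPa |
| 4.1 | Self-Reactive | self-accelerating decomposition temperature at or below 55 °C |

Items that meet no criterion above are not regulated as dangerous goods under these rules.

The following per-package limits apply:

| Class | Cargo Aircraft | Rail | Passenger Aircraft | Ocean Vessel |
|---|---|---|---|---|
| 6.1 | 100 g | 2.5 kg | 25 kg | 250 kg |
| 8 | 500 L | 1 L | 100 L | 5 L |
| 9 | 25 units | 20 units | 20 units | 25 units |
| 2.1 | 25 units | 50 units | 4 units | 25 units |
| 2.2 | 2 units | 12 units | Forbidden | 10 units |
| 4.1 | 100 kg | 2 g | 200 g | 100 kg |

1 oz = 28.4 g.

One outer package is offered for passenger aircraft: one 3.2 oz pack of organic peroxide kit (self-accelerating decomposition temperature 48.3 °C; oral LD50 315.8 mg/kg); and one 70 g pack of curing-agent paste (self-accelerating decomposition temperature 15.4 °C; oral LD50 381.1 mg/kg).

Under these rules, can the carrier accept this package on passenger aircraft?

The organic peroxide kit has self-accelerating decomposition temperature 48.3 °C, which is ≤ 55 °C, so it is Class 4.1 (Self-Reactive).
With self-accelerating decomposition temperature 15.4 °C (≤ 55 °C), the curing-agent paste falls in Class 4.1.
Class 4.1 net quantity: (one 3.2 oz pack = 90.88 g) + 70 g = 160.88 g.
160.88 g is within the passenger aircraft limit of 200 g for Class 4.1.

Yes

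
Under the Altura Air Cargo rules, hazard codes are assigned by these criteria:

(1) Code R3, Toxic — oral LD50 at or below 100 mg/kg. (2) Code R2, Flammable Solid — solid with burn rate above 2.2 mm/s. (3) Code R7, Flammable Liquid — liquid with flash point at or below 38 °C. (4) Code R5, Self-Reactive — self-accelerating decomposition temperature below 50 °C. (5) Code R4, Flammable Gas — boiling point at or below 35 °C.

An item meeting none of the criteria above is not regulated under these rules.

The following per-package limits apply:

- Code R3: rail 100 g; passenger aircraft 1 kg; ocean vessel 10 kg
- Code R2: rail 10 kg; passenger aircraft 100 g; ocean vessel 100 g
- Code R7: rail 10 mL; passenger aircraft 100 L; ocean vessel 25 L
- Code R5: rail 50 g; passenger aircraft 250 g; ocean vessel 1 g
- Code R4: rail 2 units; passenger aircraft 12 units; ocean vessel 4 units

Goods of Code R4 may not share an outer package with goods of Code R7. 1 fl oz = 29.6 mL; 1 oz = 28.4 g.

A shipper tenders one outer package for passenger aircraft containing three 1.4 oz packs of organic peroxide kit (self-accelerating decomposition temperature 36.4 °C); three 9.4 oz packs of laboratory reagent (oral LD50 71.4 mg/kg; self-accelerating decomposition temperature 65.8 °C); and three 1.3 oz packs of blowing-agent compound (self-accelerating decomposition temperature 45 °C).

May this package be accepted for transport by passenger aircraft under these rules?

Self-accelerating decomposition temperature 36.4 °C meets the Code R5 criterion (Self-Reactive), so the organic peroxide kit is Code R5.
With oral LD50 71.4 mg/kg (≤ 100 mg/kg), the laboratory reagent falls in Code R3.
The blowing-agent compound has self-accelerating decomposition temperature 45 °C, which is < 50 °C, so it is Code R5 (Self-Reactive).
Code R5 net quantity: (three 1.4 oz packs = 119.28 g) + (three 1.3 oz packs = 110.76 g) = 230.04 g.
230.04 g is within the passenger aircraft limit of 250 g for Code R5.
Code R3 quantity: three 9.4 oz packs = 800.88 g.
800.88 g ≤ 1 kg (passenger aircraft limit, Code R3) — within limit.
The segregation rule (Code R4 with Code R7) does not apply to Code R5 with Code R3.
Every hazard code is within its passenger aircraft limit and no segregation rule is violated.

Yes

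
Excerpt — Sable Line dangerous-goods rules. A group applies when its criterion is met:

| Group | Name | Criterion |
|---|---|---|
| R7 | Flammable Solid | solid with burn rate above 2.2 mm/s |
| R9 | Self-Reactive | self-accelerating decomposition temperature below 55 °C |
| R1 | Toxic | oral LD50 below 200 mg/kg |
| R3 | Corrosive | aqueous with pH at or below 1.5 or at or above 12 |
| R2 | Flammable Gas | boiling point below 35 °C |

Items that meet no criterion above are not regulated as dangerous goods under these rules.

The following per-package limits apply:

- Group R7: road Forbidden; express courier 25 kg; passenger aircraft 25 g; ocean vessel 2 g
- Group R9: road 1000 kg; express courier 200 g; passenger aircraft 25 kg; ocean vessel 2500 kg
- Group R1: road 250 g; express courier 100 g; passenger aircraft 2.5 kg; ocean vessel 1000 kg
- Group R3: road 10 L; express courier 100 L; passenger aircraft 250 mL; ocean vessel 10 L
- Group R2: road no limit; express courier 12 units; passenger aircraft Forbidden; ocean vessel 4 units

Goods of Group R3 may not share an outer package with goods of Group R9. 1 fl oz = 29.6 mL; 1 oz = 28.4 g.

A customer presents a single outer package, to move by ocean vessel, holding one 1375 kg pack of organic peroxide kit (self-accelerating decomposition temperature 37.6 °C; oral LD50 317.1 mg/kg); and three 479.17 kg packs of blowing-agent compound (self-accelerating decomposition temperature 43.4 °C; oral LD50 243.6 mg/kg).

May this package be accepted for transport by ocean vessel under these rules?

No

Organic peroxide kit: self-accelerating decomposition temperature 37.6 °C < 55 °C → Group R9 (Self-Reactive).
The blowing-agent compound has self-accelerating decomposition temperature 43.4 °C, which is < 55 °C, so it is Group R9 (Self-Reactive).
Group R9 net quantity: 1375 kg + (three 479.17 kg packs = 1437.51 kg) = 2812.51 kg.
That exceeds the Group R9 ocean vessel limit of 2500 kg.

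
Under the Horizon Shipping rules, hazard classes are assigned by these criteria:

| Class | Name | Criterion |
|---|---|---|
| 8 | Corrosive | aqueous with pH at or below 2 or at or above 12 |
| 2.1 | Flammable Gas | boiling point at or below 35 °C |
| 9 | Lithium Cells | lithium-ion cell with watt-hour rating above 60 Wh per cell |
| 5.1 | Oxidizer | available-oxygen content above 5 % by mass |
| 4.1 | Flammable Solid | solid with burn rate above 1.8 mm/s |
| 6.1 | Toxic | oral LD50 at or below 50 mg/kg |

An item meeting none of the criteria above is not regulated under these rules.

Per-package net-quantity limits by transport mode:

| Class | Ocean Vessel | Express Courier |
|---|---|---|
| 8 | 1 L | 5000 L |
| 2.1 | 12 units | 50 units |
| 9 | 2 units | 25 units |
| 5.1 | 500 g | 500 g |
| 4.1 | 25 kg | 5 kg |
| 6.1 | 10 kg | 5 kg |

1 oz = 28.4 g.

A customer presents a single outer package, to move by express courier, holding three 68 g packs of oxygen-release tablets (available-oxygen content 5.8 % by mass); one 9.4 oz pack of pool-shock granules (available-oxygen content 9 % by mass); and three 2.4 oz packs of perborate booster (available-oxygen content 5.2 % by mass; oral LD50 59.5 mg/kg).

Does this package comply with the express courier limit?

No

Available-oxygen content 5.8 % by mass meets the Class 5.1 criterion (Oxidizer), so the oxygen-release tablets are Class 5.1.
The pool-shock granules have available-oxygen content 9 % by mass, which is > 5 % by mass, so they are Class 5.1 (Oxidizer).
Perborate booster: available-oxygen content 5.2 % by mass > 5 % by mass → Class 5.1 (Oxidizer).
Class 5.1 net quantity: (three 68 g packs = 204 g) + (one 9.4 oz pack = 266.96 g) + (three 2.4 oz packs = 204.48 g) = 675.44 g.
675.44 g exceeds the express courier limit of 500 g for Class 5.1.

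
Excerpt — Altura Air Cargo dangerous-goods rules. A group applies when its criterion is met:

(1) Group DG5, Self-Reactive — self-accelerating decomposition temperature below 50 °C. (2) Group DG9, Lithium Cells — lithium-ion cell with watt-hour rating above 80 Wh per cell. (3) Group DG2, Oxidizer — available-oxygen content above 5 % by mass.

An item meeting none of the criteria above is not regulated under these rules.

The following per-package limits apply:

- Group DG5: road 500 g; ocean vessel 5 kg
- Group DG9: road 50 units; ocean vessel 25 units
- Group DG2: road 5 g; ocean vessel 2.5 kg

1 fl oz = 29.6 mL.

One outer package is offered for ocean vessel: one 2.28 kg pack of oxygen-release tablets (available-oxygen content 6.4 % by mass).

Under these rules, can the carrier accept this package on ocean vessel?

Oxygen-release tablets: available-oxygen content 6.4 % by mass > 5 % by mass → Group DG2 (Oxidizer).
Group DG2 quantity: 2.28 kg.
2.28 kg ≤ 2.5 kg (ocean vessel limit, Group DG2) — within limit.

Yes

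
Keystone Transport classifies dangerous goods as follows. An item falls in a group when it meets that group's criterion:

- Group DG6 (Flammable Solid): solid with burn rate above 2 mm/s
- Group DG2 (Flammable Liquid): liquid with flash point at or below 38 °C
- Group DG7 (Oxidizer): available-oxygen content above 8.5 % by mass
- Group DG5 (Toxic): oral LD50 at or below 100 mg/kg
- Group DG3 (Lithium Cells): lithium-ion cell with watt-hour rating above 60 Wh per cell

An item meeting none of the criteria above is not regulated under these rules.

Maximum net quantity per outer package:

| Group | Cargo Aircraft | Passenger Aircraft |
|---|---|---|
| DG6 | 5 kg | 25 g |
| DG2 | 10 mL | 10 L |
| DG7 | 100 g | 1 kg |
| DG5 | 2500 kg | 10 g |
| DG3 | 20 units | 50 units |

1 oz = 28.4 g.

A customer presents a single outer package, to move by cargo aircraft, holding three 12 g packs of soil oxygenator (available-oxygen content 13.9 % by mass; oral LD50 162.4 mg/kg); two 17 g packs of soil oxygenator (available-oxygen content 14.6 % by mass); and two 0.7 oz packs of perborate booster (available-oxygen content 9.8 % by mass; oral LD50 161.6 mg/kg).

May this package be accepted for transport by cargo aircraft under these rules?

No

Available-oxygen content 13.9 % by mass meets the Group DG7 criterion (Oxidizer), so the soil oxygenator is Group DG7.
With available-oxygen content 14.6 % by mass (> 8.5 % by mass), the soil oxygenator falls in Group DG7.
With available-oxygen content 9.8 % by mass (> 8.5 % by mass), the perborate booster falls in Group DG7.
Group DG7 net quantity: (three 12 g packs = 36 g) + (two 17 g packs = 34 g) + (two 0.7 oz packs = 39.76 g) = 109.76 g.
That exceeds the Group DG7 cargo aircraft limit of 100 g.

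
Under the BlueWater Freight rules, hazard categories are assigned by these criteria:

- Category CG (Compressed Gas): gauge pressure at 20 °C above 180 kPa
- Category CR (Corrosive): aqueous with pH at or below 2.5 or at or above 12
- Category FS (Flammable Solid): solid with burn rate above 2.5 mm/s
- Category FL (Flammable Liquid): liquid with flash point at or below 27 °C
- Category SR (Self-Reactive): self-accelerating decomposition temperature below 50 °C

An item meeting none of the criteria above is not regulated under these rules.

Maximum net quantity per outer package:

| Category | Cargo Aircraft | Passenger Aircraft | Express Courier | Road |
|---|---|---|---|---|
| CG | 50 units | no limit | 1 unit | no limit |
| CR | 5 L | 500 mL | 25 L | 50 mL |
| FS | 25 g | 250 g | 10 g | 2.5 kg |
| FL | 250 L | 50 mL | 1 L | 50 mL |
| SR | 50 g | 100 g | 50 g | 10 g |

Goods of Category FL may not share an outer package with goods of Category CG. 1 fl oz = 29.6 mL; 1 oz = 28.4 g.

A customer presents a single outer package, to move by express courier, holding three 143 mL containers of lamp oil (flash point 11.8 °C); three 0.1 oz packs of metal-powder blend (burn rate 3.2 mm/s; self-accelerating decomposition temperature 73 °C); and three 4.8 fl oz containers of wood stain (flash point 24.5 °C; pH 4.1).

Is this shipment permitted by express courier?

Flash point 11.8 °C meets the Category FL criterion (Flammable Liquid), so the lamp oil is Category FL.
Metal-powder blend: burn rate 3.2 mm/s > 2.5 mm/s → Category FS (Flammable Solid).
Wood stain: flash point 24.5 °C ≤ 27 °C → Category FL (Flammable Liquid).
Total Category FL: (three 143 mL containers = 429 mL) + (three 4.8 fl oz containers = 426.24 mL) = 855.24 mL.
855.24 mL ≤ 1 L (express courier limit, Category FL) — within limit.
Category FS quantity: three 0.1 oz packs = 8.52 g.
8.52 g is within the express courier limit of 10 g for Category FS.
The segregation rule (Category FL with Category CG) does not apply to Category FL with Category FS.
Every hazard category is within its express courier limit and no segregation rule is violated.

Yes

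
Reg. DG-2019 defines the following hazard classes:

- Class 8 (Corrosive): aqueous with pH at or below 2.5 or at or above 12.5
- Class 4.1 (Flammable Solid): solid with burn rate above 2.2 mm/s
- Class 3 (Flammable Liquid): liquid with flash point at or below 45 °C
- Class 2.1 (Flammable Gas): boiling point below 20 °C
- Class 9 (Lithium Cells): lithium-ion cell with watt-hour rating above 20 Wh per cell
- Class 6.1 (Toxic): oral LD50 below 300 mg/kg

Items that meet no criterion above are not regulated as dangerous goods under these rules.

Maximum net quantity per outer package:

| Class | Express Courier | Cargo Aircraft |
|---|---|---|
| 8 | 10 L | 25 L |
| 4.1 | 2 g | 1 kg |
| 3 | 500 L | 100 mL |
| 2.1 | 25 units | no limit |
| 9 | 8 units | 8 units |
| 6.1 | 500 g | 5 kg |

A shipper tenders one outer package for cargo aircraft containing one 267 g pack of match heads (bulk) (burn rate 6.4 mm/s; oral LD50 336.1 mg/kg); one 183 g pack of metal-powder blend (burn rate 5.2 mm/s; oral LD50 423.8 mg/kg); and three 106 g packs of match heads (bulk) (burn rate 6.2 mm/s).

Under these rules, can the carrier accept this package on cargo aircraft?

Yes

Match heads (bulk): burn rate 6.4 mm/s > 2.2 mm/s → Class 4.1 (Flammable Solid).
The metal-powder blend has burn rate 5.2 mm/s, which is > 2.2 mm/s, so it is Class 4.1 (Flammable Solid).
With burn rate 6.2 mm/s (> 2.2 mm/s), the match heads (bulk) fall in Class 4.1.
Total Class 4.1: 267 g + 183 g + (three 106 g packs = 318 g) = 768 g.
That is within the Class 4.1 cargo aircraft limit of 1 kg.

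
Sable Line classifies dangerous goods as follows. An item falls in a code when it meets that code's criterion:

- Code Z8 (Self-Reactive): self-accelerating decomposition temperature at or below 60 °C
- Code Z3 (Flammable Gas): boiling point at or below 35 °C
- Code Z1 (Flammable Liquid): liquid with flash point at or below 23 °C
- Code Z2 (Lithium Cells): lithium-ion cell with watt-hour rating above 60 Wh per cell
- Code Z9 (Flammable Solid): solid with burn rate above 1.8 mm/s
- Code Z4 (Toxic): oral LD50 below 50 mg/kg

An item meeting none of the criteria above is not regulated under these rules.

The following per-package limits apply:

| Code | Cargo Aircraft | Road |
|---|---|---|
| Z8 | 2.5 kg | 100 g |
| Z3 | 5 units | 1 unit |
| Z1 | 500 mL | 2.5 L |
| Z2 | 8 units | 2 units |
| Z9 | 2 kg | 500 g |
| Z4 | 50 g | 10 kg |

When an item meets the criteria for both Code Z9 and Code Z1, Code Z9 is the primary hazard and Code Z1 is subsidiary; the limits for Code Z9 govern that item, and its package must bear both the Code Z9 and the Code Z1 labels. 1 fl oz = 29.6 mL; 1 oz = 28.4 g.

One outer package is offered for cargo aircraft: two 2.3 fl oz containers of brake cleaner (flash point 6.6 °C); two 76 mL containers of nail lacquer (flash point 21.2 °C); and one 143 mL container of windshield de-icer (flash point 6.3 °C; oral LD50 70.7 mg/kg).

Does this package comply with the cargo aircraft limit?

Yes

Flash point 6.6 °C meets the Code Z1 criterion (Flammable Liquid), so the brake cleaner is Code Z1.
The nail lacquer has flash point 21.2 °C, which is ≤ 23 °C, so it is Code Z1 (Flammable Liquid).
Windshield de-icer: flash point 6.3 °C ≤ 23 °C → Code Z1 (Flammable Liquid).
Total Code Z1: (two 2.3 fl oz containers = 136.16 mL) + (two 76 mL containers = 152 mL) + 143 mL = 431.16 mL.
431.16 mL is within the cargo aircraft limit of 500 mL for Code Z1.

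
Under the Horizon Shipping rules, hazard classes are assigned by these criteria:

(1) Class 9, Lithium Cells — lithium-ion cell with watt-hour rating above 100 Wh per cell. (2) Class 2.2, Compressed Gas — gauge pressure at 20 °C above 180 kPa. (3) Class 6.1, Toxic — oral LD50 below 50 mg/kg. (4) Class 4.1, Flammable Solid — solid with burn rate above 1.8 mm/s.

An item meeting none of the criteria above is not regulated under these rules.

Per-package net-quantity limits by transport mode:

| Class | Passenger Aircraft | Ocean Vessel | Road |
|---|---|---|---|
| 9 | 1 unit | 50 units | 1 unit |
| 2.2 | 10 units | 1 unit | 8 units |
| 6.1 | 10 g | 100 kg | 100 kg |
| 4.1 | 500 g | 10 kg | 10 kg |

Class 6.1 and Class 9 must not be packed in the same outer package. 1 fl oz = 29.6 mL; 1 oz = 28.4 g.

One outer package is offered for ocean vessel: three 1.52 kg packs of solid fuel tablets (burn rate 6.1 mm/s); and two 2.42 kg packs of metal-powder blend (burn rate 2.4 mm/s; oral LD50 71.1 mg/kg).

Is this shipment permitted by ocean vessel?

Yes

With burn rate 6.1 mm/s (> 1.8 mm/s), the solid fuel tablets fall in Class 4.1.
Burn rate 2.4 mm/s meets the Class 4.1 criterion (Flammable Solid), so the metal-powder blend is Class 4.1.
Total Class 4.1: (three 1.52 kg packs = 4.56 kg) + (two 2.42 kg packs = 4.84 kg) = 9.4 kg.
9.4 kg ≤ 10 kg (ocean vessel limit, Class 4.1) — within limit.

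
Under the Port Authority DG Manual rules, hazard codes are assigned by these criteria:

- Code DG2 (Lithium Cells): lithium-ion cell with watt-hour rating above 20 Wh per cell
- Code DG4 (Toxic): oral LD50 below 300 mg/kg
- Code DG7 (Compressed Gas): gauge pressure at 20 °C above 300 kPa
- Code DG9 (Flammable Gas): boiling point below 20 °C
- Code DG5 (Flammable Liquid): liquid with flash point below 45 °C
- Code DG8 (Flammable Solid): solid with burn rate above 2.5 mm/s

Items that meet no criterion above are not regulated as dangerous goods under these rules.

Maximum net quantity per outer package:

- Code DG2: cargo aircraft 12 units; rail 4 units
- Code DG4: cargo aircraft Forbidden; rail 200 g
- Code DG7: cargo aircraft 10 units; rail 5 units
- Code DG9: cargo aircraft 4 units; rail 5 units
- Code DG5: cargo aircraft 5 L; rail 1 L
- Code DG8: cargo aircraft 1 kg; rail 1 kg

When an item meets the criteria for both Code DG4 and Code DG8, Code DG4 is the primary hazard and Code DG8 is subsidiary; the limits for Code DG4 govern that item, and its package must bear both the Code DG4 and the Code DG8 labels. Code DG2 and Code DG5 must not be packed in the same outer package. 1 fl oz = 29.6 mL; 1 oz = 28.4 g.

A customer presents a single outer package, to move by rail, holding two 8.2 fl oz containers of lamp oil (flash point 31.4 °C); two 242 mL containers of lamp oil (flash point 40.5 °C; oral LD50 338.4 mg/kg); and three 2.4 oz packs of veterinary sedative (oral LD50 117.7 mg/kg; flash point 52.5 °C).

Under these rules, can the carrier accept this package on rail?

With flash point 31.4 °C (< 45 °C), the lamp oil falls in Code DG5.
Flash point 40.5 °C meets the Code DG5 criterion (Flammable Liquid), so the lamp oil is Code DG5.
Oral LD50 117.7 mg/kg meets the Code DG4 criterion (Toxic), so the veterinary sedative is Code DG4.
Total Code DG5: (two 8.2 fl oz containers = 485.44 mL) + (two 242 mL containers = 484 mL) = 969.44 mL.
969.44 mL ≤ 1 L (rail limit, Code DG5) — within limit.
Code DG4 quantity: three 2.4 oz packs = 204.48 g.
204.48 g > 200 g (rail limit, Code DG4) — over the limit.
The segregation rule (Code DG2 with Code DG5) does not apply to Code DG5 with Code DG4.

No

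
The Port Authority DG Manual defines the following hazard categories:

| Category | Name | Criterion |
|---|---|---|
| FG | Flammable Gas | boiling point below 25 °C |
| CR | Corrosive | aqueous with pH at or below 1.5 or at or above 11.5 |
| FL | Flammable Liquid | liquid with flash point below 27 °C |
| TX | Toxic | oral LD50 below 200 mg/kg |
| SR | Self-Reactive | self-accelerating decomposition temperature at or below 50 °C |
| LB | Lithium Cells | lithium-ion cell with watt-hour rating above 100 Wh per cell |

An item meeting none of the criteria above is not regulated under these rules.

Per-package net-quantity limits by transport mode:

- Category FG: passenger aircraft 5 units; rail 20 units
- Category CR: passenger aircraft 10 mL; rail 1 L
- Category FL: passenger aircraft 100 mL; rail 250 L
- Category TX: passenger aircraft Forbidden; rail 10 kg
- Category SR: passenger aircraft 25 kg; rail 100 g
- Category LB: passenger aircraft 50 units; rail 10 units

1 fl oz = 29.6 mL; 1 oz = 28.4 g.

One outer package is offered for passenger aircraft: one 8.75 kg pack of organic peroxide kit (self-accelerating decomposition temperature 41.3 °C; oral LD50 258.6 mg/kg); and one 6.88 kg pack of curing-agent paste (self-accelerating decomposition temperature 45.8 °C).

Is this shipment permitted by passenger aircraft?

Yes

The organic peroxide kit has self-accelerating decomposition temperature 41.3 °C, which is ≤ 50 °C, so it is Category SR (Self-Reactive).
Self-accelerating decomposition temperature 45.8 °C meets the Category SR criterion (Self-Reactive), so the curing-agent paste is Category SR.
Total Category SR: 8.75 kg + 6.88 kg = 15.63 kg.
15.63 kg is within the passenger aircraft limit of 25 kg for Category SR.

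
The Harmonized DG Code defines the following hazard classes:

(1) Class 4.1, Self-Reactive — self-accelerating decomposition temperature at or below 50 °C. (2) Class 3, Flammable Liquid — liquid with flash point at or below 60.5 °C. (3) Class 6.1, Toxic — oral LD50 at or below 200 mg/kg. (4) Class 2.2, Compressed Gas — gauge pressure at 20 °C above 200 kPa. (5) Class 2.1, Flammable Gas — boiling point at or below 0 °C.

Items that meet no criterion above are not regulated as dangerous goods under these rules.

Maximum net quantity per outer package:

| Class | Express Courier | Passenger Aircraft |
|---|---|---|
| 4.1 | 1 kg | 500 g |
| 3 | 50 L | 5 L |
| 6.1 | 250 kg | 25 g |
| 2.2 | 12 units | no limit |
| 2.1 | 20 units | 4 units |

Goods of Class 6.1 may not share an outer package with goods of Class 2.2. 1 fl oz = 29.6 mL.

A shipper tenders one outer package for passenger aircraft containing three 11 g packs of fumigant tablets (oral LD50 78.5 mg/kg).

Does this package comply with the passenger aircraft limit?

No

The fumigant tablets have oral LD50 78.5 mg/kg, which is ≤ 200 mg/kg, so they are Class 6.1 (Toxic).
Class 6.1 quantity: three 11 g packs = 33 g.
That exceeds the Class 6.1 passenger aircraft limit of 25 g.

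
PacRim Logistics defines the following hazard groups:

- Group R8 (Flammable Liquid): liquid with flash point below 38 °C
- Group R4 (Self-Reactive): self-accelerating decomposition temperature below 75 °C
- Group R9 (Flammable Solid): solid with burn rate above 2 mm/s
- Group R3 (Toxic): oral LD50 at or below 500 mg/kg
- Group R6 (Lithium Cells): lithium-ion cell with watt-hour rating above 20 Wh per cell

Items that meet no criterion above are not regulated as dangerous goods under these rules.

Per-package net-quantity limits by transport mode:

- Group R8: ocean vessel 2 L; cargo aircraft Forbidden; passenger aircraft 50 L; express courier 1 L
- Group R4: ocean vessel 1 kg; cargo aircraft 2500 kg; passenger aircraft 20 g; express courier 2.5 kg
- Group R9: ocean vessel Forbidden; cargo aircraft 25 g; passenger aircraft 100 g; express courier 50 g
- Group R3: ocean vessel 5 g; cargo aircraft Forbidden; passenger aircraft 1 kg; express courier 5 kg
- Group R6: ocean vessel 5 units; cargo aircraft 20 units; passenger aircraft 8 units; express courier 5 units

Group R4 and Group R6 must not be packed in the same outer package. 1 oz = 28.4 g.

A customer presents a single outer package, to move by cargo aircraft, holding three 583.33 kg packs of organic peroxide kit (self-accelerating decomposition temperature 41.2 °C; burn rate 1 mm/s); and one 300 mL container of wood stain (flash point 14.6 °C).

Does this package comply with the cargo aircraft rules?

No

With self-accelerating decomposition temperature 41.2 °C (< 75 °C), the organic peroxide kit falls in Group R4.
Flash point 14.6 °C meets the Group R8 criterion (Flammable Liquid), so the wood stain is Group R8.
Group R8 quantity: 300 mL.
Group R8 is Forbidden by cargo aircraft.
Group R4 quantity: three 583.33 kg packs = 1749.99 kg.
1749.99 kg is within the cargo aircraft limit of 2500 kg for Group R4.
The segregation rule (Group R4 with Group R6) does not apply to Group R8 with Group R4.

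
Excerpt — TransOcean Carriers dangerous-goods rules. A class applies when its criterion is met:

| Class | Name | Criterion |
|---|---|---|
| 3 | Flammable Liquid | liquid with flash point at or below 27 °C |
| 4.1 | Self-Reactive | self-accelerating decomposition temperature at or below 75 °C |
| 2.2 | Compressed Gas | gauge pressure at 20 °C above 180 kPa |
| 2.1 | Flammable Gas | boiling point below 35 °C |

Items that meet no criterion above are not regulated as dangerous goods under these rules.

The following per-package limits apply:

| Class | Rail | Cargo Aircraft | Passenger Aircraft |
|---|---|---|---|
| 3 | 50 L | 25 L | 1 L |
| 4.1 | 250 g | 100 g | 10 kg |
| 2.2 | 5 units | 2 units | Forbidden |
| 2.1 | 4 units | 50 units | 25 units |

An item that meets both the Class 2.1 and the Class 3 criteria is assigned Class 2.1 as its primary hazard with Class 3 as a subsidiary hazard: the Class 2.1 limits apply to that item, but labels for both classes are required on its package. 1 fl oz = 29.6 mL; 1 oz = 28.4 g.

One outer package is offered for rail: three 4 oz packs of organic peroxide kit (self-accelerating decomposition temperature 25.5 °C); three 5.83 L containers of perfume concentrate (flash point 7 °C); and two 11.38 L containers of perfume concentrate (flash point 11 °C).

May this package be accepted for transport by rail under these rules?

The organic peroxide kit has self-accelerating decomposition temperature 25.5 °C, which is ≤ 75 °C, so it is Class 4.1 (Self-Reactive).
Perfume concentrate: flash point 7 °C ≤ 27 °C → Class 3 (Flammable Liquid).
With flash point 11 °C (≤ 27 °C), the perfume concentrate falls in Class 3.
Total Class 3: (three 5.83 L containers = 17.49 L) + (two 11.38 L containers = 22.76 L) = 40.25 L.
40.25 L ≤ 50 L (rail limit, Class 3) — within limit.
Class 4.1 quantity: three 4 oz packs = 340.8 g.
340.8 g > 250 g (rail limit, Class 4.1) — over the limit.

No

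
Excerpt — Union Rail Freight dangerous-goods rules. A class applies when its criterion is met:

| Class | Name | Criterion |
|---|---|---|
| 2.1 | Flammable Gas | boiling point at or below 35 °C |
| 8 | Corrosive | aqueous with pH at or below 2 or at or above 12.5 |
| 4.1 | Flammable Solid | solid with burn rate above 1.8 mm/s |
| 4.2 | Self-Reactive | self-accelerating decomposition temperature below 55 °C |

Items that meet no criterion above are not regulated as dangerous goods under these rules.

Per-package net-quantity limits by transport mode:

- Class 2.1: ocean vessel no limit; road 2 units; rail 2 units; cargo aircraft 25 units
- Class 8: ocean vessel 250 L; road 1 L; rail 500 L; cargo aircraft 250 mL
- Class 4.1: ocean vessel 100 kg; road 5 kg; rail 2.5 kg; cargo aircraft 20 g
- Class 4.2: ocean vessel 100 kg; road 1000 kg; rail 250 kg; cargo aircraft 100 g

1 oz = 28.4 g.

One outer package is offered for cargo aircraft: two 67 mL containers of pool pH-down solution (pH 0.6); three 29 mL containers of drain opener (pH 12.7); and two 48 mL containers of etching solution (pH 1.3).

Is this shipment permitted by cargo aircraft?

The pool pH-down solution has pH 0.6, which is ≤ 2, so it is Class 8 (Corrosive).
pH 12.7 meets the Class 8 criterion (Corrosive), so the drain opener is Class 8.
pH 1.3 meets the Class 8 criterion (Corrosive), so the etching solution is Class 8.
Class 8 net quantity: (two 67 mL containers = 134 mL) + (three 29 mL containers = 87 mL) + (two 48 mL containers = 96 mL) = 317 mL.
That exceeds the Class 8 cargo aircraft limit of 250 mL.

No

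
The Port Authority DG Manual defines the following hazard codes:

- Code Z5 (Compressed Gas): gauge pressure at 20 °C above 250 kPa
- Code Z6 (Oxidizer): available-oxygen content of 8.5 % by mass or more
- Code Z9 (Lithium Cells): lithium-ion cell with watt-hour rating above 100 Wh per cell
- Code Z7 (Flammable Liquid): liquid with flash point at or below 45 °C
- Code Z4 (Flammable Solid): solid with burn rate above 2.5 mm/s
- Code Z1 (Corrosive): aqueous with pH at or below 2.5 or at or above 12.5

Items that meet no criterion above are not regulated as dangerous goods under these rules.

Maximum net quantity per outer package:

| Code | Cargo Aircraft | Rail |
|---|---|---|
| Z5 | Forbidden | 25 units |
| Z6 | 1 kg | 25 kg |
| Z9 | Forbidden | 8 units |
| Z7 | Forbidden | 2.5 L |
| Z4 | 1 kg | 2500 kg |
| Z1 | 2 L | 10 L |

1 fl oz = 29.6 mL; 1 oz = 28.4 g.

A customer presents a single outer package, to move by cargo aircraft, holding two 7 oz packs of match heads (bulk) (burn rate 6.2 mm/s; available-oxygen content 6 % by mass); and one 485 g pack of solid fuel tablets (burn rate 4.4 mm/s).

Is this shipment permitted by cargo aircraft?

Burn rate 6.2 mm/s meets the Code Z4 criterion (Flammable Solid), so the match heads (bulk) are Code Z4.
Solid fuel tablets: burn rate 4.4 mm/s > 2.5 mm/s → Code Z4 (Flammable Solid).
Code Z4 net quantity: (two 7 oz packs = 397.6 g) + 485 g = 882.6 g.
882.6 g is within the cargo aircraft limit of 1 kg for Code Z4.

Yes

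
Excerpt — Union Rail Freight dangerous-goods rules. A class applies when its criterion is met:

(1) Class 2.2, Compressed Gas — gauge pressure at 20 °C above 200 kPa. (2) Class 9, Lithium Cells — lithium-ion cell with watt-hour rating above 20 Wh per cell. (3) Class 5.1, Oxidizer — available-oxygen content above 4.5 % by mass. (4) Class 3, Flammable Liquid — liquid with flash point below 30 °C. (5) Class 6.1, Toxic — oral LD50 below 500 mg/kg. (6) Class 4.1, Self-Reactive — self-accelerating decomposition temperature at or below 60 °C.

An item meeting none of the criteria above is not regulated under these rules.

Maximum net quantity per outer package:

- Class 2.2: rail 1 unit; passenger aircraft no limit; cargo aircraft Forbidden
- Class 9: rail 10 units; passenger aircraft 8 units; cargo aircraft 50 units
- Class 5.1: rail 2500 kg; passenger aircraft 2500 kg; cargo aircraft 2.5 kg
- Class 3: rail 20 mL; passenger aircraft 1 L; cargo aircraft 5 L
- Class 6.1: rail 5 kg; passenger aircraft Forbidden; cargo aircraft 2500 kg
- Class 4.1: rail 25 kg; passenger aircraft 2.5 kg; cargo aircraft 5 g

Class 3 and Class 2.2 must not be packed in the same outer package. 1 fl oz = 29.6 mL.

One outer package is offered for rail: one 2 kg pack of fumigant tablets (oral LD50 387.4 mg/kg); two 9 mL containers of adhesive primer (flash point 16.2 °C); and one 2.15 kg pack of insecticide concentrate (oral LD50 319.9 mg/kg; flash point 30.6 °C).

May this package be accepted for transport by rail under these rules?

Fumigant tablets: oral LD50 387.4 mg/kg < 500 mg/kg → Class 6.1 (Toxic).
With flash point 16.2 °C (< 30 °C), the adhesive primer falls in Class 3.
Insecticide concentrate: oral LD50 319.9 mg/kg < 500 mg/kg → Class 6.1 (Toxic).
Class 6.1 net quantity: 2 kg + 2.15 kg = 4.15 kg.
4.15 kg is within the rail limit of 5 kg for Class 6.1.
Class 3 quantity: two 9 mL containers = 18 mL.
That is within the Class 3 rail limit of 20 mL.
The segregation rule (Class 3 with Class 2.2) does not apply to Class 6.1 with Class 3.
Every hazard class is within its rail limit and no segregation rule is violated.

Yes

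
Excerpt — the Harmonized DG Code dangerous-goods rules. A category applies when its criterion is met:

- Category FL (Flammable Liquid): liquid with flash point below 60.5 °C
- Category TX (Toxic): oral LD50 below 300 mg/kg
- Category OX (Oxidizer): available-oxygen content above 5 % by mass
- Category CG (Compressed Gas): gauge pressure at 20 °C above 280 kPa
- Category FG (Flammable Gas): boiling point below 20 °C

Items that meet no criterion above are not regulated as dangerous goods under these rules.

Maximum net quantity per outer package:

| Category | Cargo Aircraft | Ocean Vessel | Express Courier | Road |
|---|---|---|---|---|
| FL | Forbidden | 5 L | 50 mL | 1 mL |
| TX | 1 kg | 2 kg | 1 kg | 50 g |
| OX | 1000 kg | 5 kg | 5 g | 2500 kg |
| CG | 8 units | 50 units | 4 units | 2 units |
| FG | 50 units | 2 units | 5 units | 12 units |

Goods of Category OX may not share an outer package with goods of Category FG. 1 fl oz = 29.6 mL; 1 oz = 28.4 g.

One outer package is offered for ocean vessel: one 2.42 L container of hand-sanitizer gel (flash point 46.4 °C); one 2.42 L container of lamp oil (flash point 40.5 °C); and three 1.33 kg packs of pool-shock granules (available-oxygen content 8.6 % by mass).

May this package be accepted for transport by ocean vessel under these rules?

Hand-sanitizer gel: flash point 46.4 °C < 60.5 °C → Category FL (Flammable Liquid).
Flash point 40.5 °C meets the Category FL criterion (Flammable Liquid), so the lamp oil is Category FL.
With available-oxygen content 8.6 % by mass (> 5 % by mass), the pool-shock granules fall in Category OX.
Total Category FL: 2.42 L + 2.42 L = 4.84 L.
4.84 L is within the ocean vessel limit of 5 L for Category FL.
Category OX quantity: three 1.33 kg packs = 3.99 kg.
3.99 kg is within the ocean vessel limit of 5 kg for Category OX.
The segregation rule (Category OX with Category FG) does not apply to Category FL with Category OX.
Every hazard category is within its ocean vessel limit and no segregation rule is violated.

Yes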